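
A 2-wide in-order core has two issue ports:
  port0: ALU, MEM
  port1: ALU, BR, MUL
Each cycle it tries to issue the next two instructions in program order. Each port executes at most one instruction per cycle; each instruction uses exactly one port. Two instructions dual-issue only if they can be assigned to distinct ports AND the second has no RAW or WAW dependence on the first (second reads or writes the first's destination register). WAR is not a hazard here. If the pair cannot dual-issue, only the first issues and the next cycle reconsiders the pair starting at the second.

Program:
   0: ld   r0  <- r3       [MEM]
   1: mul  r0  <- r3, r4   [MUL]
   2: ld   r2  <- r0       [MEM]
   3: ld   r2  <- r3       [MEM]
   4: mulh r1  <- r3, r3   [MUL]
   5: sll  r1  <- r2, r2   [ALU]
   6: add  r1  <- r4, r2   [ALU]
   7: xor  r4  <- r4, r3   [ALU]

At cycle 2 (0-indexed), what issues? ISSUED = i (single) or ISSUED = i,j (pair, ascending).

t=0 i0:ld ; WAW r0
t=1 i1:mul ; RAW r0
t=2 i2:ld ; no-port MEM/MEM
t=3 i3&i4:ld;mulh ; dual
t=4 i5:sll ; WAW r1
t=5 i6&i7:add;xor ; dual

ISSUED = 2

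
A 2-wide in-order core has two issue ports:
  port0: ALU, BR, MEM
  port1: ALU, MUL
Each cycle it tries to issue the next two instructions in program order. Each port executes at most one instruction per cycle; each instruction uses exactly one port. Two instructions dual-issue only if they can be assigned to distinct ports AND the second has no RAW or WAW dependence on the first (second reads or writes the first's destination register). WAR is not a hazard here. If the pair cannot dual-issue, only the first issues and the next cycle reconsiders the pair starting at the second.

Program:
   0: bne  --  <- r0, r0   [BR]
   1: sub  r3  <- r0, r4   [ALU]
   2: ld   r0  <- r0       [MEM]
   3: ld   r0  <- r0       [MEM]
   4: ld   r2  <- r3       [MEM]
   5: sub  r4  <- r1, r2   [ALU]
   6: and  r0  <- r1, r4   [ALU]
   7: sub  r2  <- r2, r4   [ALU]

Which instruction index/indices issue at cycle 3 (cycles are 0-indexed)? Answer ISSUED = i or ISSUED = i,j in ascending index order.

c0: i0&i1 bne.BR;sub.ALU  pair
c1: i2 ld.MEM  no-port MEM/MEM
c2: i3 ld.MEM  no-port MEM/MEM
c3: i4 ld.MEM  RAW r2
c4: i5 sub.ALU  RAW r4
c5: i6&i7 and.ALU;sub.ALU  pair

ISSUED = 4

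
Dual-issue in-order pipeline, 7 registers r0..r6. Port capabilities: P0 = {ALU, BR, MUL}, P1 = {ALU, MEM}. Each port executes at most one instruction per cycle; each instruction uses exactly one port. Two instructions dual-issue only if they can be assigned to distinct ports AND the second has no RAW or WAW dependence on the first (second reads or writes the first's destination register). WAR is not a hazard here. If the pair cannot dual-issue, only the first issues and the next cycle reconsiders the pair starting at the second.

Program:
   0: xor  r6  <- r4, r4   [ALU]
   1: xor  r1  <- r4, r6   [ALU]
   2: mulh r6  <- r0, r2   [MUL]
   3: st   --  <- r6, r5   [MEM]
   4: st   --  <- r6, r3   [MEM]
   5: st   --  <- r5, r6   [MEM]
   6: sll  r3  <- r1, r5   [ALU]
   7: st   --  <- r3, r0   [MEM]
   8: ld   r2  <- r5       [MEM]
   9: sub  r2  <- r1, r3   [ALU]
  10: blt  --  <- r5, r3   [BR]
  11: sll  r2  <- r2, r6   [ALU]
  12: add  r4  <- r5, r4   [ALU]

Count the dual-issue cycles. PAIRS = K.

  cy0 -> i0 (xor) RAW r6
  cy1 -> i1&i2 (xor/mulh) pair
  cy2 -> i3 (st) no-port MEM/MEM
  cy3 -> i4 (st) no-port MEM/MEM
  cy4 -> i5&i6 (st/sll) pair
  cy5 -> i7 (st) no-port MEM/MEM
  cy6 -> i8 (ld) WAW r2
  cy7 -> i9&i10 (sub/blt) pair
  cy8 -> i11&i12 (sll/add) pair

PAIRS = 4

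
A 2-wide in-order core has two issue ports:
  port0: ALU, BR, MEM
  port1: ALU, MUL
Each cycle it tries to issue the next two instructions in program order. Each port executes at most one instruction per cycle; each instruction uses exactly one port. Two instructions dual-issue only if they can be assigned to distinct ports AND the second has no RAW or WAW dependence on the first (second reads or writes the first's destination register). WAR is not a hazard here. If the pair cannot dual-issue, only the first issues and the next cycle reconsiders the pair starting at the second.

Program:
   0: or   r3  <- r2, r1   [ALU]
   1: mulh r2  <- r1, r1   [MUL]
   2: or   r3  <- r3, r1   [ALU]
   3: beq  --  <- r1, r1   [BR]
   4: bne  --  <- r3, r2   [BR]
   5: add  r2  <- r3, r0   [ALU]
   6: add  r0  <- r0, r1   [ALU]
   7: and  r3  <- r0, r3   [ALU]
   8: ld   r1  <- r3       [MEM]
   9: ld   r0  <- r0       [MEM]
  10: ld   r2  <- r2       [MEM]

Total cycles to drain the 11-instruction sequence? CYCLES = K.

CYCLES = 8

t=0 i0&i1:or.ALU/mulh.MUL ; 2-wide
t=1 i2&i3:or.ALU/beq.BR ; 2-wide
t=2 i4&i5:bne.BR/add.ALU ; 2-wide
t=3 i6:add.ALU ; RAW r0
t=4 i7:and.ALU ; RAW r3
t=5 i8:ld.MEM ; no-port MEM/MEM
t=6 i9:ld.MEM ; no-port MEM/MEM
t=7 i10:ld.MEM ; tail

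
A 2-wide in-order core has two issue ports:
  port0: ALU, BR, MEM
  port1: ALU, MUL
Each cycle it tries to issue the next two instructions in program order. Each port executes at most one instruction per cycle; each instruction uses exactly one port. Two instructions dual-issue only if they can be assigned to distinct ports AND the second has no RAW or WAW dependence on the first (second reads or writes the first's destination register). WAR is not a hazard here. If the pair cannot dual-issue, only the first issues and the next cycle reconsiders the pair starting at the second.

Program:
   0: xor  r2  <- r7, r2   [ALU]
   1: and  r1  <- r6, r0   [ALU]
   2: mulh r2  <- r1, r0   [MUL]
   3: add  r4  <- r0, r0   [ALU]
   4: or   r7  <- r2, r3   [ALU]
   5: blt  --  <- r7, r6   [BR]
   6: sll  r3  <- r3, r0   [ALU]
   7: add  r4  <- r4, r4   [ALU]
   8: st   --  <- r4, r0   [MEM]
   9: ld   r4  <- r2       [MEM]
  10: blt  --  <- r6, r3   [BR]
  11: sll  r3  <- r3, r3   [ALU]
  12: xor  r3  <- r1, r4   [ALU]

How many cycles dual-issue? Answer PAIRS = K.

t=0 i0+i1:xor.ALU+and.ALU ; pair
t=1 i2+i3:mulh.MUL+add.ALU ; pair
t=2 i4:or.ALU ; RAW r7
t=3 i5+i6:blt.BR+sll.ALU ; pair
t=4 i7:add.ALU ; RAW r4
t=5 i8:st.MEM ; no-port MEM/MEM
t=6 i9:ld.MEM ; no-port MEM/BR
t=7 i10+i11:blt.BR+sll.ALU ; pair
t=8 i12:xor.ALU ; tail

PAIRS = 4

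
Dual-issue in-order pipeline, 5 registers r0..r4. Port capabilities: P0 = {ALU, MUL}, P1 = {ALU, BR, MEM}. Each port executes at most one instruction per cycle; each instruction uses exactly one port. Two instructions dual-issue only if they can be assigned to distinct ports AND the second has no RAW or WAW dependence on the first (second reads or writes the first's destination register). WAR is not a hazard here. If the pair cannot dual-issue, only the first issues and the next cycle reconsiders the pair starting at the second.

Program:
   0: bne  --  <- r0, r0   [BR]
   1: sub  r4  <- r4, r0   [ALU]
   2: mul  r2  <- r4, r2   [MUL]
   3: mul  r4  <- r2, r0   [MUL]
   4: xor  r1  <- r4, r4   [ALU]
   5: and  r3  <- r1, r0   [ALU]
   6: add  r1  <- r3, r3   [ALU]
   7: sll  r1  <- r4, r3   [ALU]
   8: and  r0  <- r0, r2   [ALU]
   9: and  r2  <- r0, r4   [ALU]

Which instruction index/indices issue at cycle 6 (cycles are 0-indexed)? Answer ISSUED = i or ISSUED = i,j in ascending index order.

c0: i0+i1 bne.BR/sub.ALU  pair
c1: i2 mul.MUL  no-port MUL/MUL
c2: i3 mul.MUL  RAW r4
c3: i4 xor.ALU  RAW r1
c4: i5 and.ALU  RAW r3
c5: i6 add.ALU  WAW r1
c6: i7+i8 sll.ALU/and.ALU  pair
c7: i9 and.ALU  tail

ISSUED = 7,8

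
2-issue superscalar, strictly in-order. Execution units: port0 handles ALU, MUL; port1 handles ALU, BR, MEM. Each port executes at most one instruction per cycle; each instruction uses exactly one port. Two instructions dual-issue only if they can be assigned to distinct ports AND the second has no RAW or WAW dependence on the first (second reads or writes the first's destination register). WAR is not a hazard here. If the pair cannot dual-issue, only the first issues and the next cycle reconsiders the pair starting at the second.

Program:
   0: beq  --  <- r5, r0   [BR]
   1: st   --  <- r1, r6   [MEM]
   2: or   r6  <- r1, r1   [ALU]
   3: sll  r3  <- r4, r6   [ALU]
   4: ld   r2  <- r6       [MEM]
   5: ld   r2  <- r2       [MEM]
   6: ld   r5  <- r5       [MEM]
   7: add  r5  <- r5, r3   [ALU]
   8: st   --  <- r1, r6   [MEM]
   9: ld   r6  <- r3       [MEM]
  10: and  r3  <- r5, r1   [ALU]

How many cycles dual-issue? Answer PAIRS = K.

PAIRS = 4

[0] i0  beq  -- no-port BR/MEM
[1] i1&i2  st+or  -- pair
[2] i3&i4  sll+ld  -- pair
[3] i5  ld  -- no-port MEM/MEM
[4] i6  ld  -- RAW+WAW r5
[5] i7&i8  add+st  -- pair
[6] i9&i10  ld+and  -- pair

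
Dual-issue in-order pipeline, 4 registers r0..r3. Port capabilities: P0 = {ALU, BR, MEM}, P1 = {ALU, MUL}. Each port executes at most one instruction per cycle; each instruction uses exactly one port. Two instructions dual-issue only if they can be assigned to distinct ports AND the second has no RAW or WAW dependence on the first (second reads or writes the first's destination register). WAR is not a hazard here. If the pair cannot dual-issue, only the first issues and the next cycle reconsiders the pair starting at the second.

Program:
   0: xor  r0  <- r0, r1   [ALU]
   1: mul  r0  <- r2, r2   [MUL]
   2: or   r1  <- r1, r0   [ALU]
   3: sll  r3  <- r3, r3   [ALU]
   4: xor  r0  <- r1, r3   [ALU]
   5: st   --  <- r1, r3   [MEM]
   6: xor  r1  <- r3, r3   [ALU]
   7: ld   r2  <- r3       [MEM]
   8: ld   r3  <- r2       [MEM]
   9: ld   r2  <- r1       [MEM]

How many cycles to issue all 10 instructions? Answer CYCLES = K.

CYCLES = 7

[0] i0  xor.ALU  -- WAW r0
[1] i1  mul.MUL  -- RAW r0
[2] i2/i3  or.ALU+sll.ALU  -- dual
[3] i4/i5  xor.ALU+st.MEM  -- dual
[4] i6/i7  xor.ALU+ld.MEM  -- dual
[5] i8  ld.MEM  -- no-port MEM/MEM
[6] i9  ld.MEM  -- tail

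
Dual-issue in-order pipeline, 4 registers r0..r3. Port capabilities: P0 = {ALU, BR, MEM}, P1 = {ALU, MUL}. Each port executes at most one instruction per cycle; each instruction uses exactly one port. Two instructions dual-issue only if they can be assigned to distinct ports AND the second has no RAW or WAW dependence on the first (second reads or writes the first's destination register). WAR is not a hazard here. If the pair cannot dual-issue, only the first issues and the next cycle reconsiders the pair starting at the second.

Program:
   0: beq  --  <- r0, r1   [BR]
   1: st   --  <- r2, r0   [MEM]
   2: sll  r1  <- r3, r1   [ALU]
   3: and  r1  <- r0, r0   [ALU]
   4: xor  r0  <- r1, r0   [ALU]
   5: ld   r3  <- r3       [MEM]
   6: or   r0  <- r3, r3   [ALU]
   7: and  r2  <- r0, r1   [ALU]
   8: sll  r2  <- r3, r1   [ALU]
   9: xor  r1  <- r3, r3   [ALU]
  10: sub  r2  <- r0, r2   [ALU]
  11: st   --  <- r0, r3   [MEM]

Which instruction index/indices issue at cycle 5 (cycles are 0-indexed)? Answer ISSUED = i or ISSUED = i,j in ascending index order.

ISSUED = 7

0. beq @i0  | no-port BR/MEM
1. st;sll @i1&i2  | pair
2. and @i3  | RAW r1
3. xor;ld @i4&i5  | pair
4. or @i6  | RAW r0
5. and @i7  | WAW r2
6. sll;xor @i8&i9  | pair
7. sub;st @i10&i11  | pair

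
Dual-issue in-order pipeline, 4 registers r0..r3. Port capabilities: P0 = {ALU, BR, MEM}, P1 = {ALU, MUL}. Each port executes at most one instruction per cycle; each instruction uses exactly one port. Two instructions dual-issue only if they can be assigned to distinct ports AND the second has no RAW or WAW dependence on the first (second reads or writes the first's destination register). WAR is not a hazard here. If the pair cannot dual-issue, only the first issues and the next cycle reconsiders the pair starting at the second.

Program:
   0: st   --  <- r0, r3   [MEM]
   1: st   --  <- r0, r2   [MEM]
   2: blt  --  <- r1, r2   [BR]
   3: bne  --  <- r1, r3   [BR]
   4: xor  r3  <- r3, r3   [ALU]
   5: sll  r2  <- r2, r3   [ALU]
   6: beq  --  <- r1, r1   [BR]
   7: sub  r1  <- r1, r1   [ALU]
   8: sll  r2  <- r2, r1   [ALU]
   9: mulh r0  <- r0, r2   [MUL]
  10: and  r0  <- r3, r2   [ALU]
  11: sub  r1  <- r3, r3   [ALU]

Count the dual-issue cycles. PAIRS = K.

t=0 i0:st ; no-port MEM/MEM
t=1 i1:st ; no-port MEM/BR
t=2 i2:blt ; no-port BR/BR
t=3 i3/i4:bne/xor ; 2-wide
t=4 i5/i6:sll/beq ; 2-wide
t=5 i7:sub ; RAW r1
t=6 i8:sll ; RAW r2
t=7 i9:mulh ; WAW r0
t=8 i10/i11:and/sub ; 2-wide

PAIRS = 3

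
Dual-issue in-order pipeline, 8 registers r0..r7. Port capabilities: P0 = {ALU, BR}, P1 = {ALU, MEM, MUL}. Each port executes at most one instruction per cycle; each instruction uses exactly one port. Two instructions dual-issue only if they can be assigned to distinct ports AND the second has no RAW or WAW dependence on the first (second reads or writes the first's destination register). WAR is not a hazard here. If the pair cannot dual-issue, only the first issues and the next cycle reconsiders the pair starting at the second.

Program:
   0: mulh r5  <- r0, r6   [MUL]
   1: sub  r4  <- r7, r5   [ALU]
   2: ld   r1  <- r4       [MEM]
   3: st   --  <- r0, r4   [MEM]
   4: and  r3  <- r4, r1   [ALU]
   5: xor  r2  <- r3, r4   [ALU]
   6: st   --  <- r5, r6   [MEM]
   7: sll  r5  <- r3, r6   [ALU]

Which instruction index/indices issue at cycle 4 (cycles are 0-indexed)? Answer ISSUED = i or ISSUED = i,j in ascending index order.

ISSUED = 5,6

  cy0 -> i0 (mulh.MUL) RAW r5
  cy1 -> i1 (sub.ALU) RAW r4
  cy2 -> i2 (ld.MEM) no-port MEM/MEM
  cy3 -> i3,i4 (st.MEM and.ALU) 2-wide
  cy4 -> i5,i6 (xor.ALU st.MEM) 2-wide
  cy5 -> i7 (sll.ALU) tail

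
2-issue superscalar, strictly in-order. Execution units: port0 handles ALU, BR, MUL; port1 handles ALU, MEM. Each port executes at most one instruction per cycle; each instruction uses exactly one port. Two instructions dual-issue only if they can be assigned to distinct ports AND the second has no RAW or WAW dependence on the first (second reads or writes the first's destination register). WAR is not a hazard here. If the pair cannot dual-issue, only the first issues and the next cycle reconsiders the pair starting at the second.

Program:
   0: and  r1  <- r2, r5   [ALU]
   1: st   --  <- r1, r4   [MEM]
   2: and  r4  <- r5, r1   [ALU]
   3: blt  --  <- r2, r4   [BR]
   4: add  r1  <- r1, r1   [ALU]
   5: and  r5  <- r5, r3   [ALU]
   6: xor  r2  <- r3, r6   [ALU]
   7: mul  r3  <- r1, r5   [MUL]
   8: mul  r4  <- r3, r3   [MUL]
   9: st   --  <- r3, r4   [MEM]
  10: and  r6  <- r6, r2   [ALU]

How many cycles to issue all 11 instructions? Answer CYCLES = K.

CYCLES = 7

0. and @i0  | RAW r1
1. st;and @i1+i2  | pair
2. blt;add @i3+i4  | pair
3. and;xor @i5+i6  | pair
4. mul @i7  | no-port MUL/MUL
5. mul @i8  | RAW r4
6. st;and @i9+i10  | pair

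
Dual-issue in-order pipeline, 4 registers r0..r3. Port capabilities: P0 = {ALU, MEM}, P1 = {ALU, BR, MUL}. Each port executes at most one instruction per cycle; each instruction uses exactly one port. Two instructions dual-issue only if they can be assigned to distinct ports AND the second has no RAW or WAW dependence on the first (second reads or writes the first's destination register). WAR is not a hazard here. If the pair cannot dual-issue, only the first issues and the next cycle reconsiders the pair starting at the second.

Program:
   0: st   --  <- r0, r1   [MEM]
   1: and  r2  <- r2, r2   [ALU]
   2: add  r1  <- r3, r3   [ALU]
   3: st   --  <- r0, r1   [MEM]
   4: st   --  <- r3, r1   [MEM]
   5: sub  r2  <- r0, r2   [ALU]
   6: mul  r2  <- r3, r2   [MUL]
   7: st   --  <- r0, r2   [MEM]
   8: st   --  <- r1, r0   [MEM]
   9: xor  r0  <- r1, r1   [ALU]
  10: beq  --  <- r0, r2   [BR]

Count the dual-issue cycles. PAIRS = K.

PAIRS = 3

c0: i0,i1 st.MEM and.ALU  dual
c1: i2 add.ALU  RAW r1
c2: i3 st.MEM  no-port MEM/MEM
c3: i4,i5 st.MEM sub.ALU  dual
c4: i6 mul.MUL  RAW r2
c5: i7 st.MEM  no-port MEM/MEM
c6: i8,i9 st.MEM xor.ALU  dual
c7: i10 beq.BR  tail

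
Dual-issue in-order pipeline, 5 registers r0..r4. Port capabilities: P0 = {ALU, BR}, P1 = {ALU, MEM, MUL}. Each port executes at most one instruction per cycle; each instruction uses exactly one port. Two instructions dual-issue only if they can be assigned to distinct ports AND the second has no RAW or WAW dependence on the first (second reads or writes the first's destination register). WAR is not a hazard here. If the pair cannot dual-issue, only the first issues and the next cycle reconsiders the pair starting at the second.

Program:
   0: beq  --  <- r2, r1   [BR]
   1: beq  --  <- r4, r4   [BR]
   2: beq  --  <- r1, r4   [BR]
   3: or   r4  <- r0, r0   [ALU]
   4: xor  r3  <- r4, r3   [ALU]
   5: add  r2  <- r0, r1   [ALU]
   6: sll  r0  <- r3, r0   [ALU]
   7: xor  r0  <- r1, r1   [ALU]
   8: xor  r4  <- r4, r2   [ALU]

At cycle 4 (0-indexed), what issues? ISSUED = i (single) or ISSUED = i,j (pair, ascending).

  cy0 -> i0 (beq.BR) no-port BR/BR
  cy1 -> i1 (beq.BR) no-port BR/BR
  cy2 -> i2+i3 (beq.BR or.ALU) 2-wide
  cy3 -> i4+i5 (xor.ALU add.ALU) 2-wide
  cy4 -> i6 (sll.ALU) WAW r0
  cy5 -> i7+i8 (xor.ALU xor.ALU) 2-wide

ISSUED = 6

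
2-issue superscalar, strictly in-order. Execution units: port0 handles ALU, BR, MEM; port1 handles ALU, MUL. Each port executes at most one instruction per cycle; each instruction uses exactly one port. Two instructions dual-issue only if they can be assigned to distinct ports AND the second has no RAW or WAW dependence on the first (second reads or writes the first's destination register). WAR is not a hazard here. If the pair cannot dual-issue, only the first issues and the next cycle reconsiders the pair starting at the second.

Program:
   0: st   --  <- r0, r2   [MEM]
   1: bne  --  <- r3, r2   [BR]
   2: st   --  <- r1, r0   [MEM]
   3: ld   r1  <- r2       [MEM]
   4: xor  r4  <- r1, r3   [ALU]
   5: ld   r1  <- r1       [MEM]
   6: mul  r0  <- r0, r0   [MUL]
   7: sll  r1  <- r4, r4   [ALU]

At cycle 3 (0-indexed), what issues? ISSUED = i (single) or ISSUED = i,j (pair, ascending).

ISSUED = 3

  cy0 -> i0 (st) no-port MEM/BR
  cy1 -> i1 (bne) no-port BR/MEM
  cy2 -> i2 (st) no-port MEM/MEM
  cy3 -> i3 (ld) RAW r1
  cy4 -> i4,i5 (xor+ld) dual
  cy5 -> i6,i7 (mul+sll) dual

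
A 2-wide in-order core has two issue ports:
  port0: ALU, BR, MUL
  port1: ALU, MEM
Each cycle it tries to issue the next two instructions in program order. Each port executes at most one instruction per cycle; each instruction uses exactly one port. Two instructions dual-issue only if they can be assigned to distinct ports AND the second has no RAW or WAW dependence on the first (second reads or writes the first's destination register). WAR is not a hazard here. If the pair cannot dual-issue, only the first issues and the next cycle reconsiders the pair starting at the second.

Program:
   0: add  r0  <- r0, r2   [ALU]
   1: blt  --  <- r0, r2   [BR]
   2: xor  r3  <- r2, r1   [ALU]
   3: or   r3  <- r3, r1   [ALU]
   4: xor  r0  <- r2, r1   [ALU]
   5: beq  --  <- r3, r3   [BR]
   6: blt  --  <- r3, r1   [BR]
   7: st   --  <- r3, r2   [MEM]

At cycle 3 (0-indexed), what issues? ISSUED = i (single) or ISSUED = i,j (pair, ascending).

ISSUED = 5

[0] i0  add.ALU  -- RAW r0
[1] i1+i2  blt.BR xor.ALU  -- 2-wide
[2] i3+i4  or.ALU xor.ALU  -- 2-wide
[3] i5  beq.BR  -- no-port BR/BR
[4] i6+i7  blt.BR st.MEM  -- 2-wide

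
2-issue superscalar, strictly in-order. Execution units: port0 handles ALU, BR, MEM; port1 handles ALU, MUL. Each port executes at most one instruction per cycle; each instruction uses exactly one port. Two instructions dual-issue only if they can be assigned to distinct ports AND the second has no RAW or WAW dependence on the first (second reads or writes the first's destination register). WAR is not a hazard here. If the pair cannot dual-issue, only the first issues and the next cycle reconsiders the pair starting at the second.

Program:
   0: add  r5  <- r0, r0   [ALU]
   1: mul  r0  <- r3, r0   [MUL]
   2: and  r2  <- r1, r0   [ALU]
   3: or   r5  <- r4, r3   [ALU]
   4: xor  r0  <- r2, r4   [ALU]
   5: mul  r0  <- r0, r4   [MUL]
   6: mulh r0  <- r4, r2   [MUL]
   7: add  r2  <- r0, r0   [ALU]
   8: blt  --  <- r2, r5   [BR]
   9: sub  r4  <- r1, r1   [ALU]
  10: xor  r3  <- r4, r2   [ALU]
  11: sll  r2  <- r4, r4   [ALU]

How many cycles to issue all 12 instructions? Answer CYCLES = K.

  cy0 -> i0/i1 (add+mul) pair
  cy1 -> i2/i3 (and+or) pair
  cy2 -> i4 (xor) RAW+WAW r0
  cy3 -> i5 (mul) no-port MUL/MUL
  cy4 -> i6 (mulh) RAW r0
  cy5 -> i7 (add) RAW r2
  cy6 -> i8/i9 (blt+sub) pair
  cy7 -> i10/i11 (xor+sll) pair

CYCLES = 8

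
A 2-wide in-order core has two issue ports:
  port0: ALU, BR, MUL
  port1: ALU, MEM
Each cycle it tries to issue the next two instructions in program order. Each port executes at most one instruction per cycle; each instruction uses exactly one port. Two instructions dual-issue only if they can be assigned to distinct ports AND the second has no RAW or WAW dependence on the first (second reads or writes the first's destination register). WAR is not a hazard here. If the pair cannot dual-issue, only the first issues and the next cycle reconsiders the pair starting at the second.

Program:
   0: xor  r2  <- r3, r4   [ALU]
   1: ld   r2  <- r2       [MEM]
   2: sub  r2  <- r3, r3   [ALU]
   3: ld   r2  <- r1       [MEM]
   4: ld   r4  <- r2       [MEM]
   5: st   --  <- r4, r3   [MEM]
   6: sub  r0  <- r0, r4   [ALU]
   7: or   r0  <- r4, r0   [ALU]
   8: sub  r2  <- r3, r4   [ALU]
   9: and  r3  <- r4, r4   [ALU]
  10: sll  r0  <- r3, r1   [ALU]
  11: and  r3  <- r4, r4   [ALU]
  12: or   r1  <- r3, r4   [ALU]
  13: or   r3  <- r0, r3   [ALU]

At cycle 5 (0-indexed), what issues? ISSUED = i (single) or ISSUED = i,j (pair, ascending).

ISSUED = 5,6

0. xor @i0  | RAW+WAW r2
1. ld @i1  | WAW r2
2. sub @i2  | WAW r2
3. ld @i3  | no-port MEM/MEM
4. ld @i4  | no-port MEM/MEM
5. st sub @i5&i6  | 2-wide
6. or sub @i7&i8  | 2-wide
7. and @i9  | RAW r3
8. sll and @i10&i11  | 2-wide
9. or or @i12&i13  | 2-wide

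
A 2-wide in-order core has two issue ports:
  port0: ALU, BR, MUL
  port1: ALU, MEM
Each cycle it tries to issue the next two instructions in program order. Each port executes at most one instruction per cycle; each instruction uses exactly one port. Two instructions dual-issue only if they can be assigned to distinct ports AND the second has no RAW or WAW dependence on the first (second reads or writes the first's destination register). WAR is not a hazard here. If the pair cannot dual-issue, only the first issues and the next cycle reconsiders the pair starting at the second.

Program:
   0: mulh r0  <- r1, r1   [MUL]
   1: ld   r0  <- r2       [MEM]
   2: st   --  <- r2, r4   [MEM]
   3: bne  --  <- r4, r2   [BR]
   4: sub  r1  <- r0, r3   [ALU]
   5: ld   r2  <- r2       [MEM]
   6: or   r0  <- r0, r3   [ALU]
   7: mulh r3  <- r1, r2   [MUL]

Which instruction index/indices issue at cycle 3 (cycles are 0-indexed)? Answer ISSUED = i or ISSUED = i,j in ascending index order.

ISSUED = 4,5

  cy0 -> i0 (mulh.MUL) WAW r0
  cy1 -> i1 (ld.MEM) no-port MEM/MEM
  cy2 -> i2,i3 (st.MEM/bne.BR) 2-wide
  cy3 -> i4,i5 (sub.ALU/ld.MEM) 2-wide
  cy4 -> i6,i7 (or.ALU/mulh.MUL) 2-wide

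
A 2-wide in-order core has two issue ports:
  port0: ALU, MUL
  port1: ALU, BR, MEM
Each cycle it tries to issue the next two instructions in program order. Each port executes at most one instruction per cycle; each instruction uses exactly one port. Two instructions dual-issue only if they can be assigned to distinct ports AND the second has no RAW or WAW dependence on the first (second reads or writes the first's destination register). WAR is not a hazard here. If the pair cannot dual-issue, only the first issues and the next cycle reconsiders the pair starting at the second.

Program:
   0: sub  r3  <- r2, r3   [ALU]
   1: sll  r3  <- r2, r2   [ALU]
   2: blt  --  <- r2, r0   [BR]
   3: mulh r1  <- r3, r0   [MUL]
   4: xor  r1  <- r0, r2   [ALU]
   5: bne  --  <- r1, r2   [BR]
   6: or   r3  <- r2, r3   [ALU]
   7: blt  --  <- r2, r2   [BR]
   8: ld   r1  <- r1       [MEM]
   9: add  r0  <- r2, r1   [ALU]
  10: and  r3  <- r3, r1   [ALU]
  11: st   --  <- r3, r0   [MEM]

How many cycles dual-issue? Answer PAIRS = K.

c0: i0 sub.ALU  WAW r3
c1: i1,i2 sll.ALU;blt.BR  2-wide
c2: i3 mulh.MUL  WAW r1
c3: i4 xor.ALU  RAW r1
c4: i5,i6 bne.BR;or.ALU  2-wide
c5: i7 blt.BR  no-port BR/MEM
c6: i8 ld.MEM  RAW r1
c7: i9,i10 add.ALU;and.ALU  2-wide
c8: i11 st.MEM  tail

PAIRS = 3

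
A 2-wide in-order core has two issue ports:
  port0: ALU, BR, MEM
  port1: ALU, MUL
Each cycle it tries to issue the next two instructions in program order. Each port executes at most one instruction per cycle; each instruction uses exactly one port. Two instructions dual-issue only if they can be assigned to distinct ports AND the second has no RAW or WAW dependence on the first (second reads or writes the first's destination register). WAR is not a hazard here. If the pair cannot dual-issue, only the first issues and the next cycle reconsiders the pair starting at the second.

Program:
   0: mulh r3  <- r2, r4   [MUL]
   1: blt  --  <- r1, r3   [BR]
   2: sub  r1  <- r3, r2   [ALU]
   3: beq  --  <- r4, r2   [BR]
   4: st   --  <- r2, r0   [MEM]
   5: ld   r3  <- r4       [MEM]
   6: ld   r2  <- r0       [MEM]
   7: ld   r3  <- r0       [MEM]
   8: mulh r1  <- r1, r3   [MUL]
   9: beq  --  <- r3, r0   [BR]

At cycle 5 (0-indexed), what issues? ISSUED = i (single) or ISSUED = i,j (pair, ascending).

ISSUED = 6

#0 head=0: mulh.MUL i0 RAW r3
#1 head=1: blt.BR;sub.ALU i1+i2 dual
#2 head=3: beq.BR i3 no-port BR/MEM
#3 head=4: st.MEM i4 no-port MEM/MEM
#4 head=5: ld.MEM i5 no-port MEM/MEM
#5 head=6: ld.MEM i6 no-port MEM/MEM
#6 head=7: ld.MEM i7 RAW r3
#7 head=8: mulh.MUL;beq.BR i8+i9 dual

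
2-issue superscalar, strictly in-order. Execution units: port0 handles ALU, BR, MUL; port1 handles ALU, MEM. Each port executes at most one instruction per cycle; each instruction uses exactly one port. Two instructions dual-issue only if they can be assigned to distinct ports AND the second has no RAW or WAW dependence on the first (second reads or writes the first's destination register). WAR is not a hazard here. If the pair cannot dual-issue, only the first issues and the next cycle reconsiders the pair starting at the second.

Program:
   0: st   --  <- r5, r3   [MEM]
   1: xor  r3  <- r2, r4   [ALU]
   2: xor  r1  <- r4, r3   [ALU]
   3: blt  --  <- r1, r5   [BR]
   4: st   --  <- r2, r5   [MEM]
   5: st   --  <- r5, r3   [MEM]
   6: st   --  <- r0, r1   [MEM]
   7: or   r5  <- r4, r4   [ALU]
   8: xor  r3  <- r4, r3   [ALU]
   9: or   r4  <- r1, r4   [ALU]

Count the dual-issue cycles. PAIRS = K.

PAIRS = 4

c0: i0+i1 st.MEM+xor.ALU  dual
c1: i2 xor.ALU  RAW r1
c2: i3+i4 blt.BR+st.MEM  dual
c3: i5 st.MEM  no-port MEM/MEM
c4: i6+i7 st.MEM+or.ALU  dual
c5: i8+i9 xor.ALU+or.ALU  dual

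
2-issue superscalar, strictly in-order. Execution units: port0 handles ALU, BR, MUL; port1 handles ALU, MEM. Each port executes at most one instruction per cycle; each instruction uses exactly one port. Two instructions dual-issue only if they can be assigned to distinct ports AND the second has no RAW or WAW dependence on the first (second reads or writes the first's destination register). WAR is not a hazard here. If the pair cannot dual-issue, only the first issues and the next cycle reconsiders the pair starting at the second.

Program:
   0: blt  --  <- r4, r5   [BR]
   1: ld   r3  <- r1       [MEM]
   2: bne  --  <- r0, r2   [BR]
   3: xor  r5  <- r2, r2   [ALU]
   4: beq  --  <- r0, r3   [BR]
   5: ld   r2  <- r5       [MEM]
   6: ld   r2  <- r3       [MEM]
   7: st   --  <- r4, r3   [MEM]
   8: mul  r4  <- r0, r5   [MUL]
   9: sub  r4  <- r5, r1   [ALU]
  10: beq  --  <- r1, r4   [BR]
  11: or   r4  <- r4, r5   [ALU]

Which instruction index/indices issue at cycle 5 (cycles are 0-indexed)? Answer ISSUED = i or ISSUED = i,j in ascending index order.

#0 head=0: blt;ld i0,i1 2-wide
#1 head=2: bne;xor i2,i3 2-wide
#2 head=4: beq;ld i4,i5 2-wide
#3 head=6: ld i6 no-port MEM/MEM
#4 head=7: st;mul i7,i8 2-wide
#5 head=9: sub i9 RAW r4
#6 head=10: beq;or i10,i11 2-wide

ISSUED = 9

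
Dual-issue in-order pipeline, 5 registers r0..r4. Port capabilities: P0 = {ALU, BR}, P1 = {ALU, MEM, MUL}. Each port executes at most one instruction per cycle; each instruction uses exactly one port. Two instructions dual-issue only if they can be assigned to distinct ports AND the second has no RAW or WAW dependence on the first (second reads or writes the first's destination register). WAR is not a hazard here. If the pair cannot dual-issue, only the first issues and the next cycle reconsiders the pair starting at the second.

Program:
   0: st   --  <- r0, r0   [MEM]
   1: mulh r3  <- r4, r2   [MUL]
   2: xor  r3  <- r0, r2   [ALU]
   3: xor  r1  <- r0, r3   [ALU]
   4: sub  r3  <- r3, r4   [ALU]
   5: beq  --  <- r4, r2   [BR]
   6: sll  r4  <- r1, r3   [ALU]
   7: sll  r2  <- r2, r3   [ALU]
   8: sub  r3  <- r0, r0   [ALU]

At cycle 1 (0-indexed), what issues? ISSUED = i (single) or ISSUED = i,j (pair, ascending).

ISSUED = 1

0. st @i0  | no-port MEM/MUL
1. mulh @i1  | WAW r3
2. xor @i2  | RAW r3
3. xor sub @i3&i4  | dual
4. beq sll @i5&i6  | dual
5. sll sub @i7&i8  | dual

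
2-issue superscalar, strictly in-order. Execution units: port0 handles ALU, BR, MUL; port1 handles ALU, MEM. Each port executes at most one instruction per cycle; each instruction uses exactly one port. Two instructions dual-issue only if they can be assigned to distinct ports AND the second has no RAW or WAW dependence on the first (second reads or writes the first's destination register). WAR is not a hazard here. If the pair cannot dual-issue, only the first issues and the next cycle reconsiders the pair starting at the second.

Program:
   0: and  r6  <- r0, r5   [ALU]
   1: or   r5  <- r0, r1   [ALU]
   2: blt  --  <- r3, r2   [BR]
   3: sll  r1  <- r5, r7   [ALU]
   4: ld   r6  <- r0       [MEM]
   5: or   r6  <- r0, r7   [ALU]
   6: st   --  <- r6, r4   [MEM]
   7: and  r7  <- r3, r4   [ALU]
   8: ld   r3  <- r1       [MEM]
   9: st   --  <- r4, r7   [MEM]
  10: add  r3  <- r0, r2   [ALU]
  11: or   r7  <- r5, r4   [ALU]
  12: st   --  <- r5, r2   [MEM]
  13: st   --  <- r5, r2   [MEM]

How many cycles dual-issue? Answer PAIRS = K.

PAIRS = 5

[0] i0/i1  and;or  -- dual
[1] i2/i3  blt;sll  -- dual
[2] i4  ld  -- WAW r6
[3] i5  or  -- RAW r6
[4] i6/i7  st;and  -- dual
[5] i8  ld  -- no-port MEM/MEM
[6] i9/i10  st;add  -- dual
[7] i11/i12  or;st  -- dual
[8] i13  st  -- tail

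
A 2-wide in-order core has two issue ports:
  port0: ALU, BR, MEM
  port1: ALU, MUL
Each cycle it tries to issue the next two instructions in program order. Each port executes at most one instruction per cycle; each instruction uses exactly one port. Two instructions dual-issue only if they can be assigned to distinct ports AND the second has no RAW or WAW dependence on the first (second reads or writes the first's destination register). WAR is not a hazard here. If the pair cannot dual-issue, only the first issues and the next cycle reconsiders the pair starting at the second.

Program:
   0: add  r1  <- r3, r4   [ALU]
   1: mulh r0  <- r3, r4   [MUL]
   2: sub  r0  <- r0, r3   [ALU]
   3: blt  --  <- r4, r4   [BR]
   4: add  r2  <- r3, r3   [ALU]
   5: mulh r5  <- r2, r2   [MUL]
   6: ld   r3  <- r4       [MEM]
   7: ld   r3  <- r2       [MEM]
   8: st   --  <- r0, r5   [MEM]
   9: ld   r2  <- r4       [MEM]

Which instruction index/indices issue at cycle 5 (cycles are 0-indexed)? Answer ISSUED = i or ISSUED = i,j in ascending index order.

ISSUED = 8

#0 head=0: add.ALU;mulh.MUL i0/i1 dual
#1 head=2: sub.ALU;blt.BR i2/i3 dual
#2 head=4: add.ALU i4 RAW r2
#3 head=5: mulh.MUL;ld.MEM i5/i6 dual
#4 head=7: ld.MEM i7 no-port MEM/MEM
#5 head=8: st.MEM i8 no-port MEM/MEM
#6 head=9: ld.MEM i9 tail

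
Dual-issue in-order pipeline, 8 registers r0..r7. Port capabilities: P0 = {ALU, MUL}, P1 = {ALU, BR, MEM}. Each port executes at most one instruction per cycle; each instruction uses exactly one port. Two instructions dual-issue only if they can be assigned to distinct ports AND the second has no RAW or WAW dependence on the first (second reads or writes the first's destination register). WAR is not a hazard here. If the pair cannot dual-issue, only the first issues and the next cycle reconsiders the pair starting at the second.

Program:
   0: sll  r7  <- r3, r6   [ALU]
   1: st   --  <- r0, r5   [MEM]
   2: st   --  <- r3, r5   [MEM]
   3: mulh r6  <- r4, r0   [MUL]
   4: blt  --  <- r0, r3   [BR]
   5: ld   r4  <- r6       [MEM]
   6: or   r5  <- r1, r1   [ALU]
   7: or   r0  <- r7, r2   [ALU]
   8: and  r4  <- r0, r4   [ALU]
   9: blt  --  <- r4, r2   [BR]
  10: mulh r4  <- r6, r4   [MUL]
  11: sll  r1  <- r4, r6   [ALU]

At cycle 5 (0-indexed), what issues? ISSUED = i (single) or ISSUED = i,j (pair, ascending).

ISSUED = 8

t=0 i0&i1:sll+st ; pair
t=1 i2&i3:st+mulh ; pair
t=2 i4:blt ; no-port BR/MEM
t=3 i5&i6:ld+or ; pair
t=4 i7:or ; RAW r0
t=5 i8:and ; RAW r4
t=6 i9&i10:blt+mulh ; pair
t=7 i11:sll ; tail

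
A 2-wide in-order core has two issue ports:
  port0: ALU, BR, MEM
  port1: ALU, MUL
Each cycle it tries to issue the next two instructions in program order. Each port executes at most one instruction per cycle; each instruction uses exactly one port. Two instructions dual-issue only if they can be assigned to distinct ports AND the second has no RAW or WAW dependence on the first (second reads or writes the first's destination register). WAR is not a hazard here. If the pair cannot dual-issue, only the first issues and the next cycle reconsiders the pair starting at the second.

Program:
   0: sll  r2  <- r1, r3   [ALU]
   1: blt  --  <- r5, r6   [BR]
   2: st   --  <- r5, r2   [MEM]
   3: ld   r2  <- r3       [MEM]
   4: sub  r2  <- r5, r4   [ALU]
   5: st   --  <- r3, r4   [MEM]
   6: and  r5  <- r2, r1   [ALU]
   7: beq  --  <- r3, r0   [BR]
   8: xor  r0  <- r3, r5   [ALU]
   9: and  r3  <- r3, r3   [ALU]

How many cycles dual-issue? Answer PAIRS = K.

0. sll.ALU;blt.BR @i0+i1  | 2-wide
1. st.MEM @i2  | no-port MEM/MEM
2. ld.MEM @i3  | WAW r2
3. sub.ALU;st.MEM @i4+i5  | 2-wide
4. and.ALU;beq.BR @i6+i7  | 2-wide
5. xor.ALU;and.ALU @i8+i9  | 2-wide

PAIRS = 4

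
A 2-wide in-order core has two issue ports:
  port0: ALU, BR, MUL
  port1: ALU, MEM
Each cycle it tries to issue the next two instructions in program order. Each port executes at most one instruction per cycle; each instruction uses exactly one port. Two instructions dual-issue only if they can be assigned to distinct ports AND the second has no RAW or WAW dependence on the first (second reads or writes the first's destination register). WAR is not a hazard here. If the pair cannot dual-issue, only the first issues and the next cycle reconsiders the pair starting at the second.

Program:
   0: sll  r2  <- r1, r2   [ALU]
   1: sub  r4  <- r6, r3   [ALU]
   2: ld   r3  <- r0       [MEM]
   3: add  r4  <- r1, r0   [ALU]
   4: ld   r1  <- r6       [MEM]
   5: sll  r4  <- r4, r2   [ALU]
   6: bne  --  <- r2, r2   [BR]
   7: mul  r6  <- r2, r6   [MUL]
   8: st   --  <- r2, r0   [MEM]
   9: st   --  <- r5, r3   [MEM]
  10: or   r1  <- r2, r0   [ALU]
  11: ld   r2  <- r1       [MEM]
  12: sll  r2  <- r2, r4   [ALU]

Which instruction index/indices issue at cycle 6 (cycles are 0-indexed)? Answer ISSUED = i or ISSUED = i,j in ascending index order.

  cy0 -> i0,i1 (sll+sub) 2-wide
  cy1 -> i2,i3 (ld+add) 2-wide
  cy2 -> i4,i5 (ld+sll) 2-wide
  cy3 -> i6 (bne) no-port BR/MUL
  cy4 -> i7,i8 (mul+st) 2-wide
  cy5 -> i9,i10 (st+or) 2-wide
  cy6 -> i11 (ld) RAW+WAW r2
  cy7 -> i12 (sll) tail

ISSUED = 11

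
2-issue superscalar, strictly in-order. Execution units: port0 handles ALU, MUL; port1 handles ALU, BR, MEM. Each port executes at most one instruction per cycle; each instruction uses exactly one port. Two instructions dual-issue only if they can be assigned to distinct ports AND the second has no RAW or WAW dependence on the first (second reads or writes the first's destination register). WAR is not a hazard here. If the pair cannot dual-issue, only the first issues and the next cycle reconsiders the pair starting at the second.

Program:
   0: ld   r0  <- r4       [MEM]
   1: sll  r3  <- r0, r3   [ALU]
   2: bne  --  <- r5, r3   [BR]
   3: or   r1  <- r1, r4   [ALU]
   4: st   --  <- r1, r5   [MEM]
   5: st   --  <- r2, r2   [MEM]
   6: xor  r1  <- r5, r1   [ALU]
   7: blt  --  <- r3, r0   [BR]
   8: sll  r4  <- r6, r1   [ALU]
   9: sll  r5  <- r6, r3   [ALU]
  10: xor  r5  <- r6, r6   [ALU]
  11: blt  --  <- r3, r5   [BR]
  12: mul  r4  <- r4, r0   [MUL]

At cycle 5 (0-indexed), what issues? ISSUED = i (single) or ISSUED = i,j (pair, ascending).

ISSUED = 7,8

0. ld @i0  | RAW r0
1. sll @i1  | RAW r3
2. bne;or @i2&i3  | dual
3. st @i4  | no-port MEM/MEM
4. st;xor @i5&i6  | dual
5. blt;sll @i7&i8  | dual
6. sll @i9  | WAW r5
7. xor @i10  | RAW r5
8. blt;mul @i11&i12  | dual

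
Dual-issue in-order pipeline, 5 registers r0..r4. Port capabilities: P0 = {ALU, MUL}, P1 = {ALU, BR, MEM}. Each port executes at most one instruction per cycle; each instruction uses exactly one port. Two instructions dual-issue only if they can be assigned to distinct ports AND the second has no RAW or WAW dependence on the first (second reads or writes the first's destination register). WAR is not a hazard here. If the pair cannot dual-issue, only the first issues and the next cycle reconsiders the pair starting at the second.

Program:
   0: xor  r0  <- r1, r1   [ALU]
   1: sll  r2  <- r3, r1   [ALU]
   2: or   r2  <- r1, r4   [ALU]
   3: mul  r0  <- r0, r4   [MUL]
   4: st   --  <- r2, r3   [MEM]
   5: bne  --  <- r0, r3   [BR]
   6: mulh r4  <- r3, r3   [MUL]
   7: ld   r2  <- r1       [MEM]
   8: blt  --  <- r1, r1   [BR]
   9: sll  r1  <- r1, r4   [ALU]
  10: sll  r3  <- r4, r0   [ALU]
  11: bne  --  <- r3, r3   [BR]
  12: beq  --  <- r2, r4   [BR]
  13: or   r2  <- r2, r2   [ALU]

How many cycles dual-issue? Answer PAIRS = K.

0. xor.ALU sll.ALU @i0+i1  | pair
1. or.ALU mul.MUL @i2+i3  | pair
2. st.MEM @i4  | no-port MEM/BR
3. bne.BR mulh.MUL @i5+i6  | pair
4. ld.MEM @i7  | no-port MEM/BR
5. blt.BR sll.ALU @i8+i9  | pair
6. sll.ALU @i10  | RAW r3
7. bne.BR @i11  | no-port BR/BR
8. beq.BR or.ALU @i12+i13  | pair

PAIRS = 5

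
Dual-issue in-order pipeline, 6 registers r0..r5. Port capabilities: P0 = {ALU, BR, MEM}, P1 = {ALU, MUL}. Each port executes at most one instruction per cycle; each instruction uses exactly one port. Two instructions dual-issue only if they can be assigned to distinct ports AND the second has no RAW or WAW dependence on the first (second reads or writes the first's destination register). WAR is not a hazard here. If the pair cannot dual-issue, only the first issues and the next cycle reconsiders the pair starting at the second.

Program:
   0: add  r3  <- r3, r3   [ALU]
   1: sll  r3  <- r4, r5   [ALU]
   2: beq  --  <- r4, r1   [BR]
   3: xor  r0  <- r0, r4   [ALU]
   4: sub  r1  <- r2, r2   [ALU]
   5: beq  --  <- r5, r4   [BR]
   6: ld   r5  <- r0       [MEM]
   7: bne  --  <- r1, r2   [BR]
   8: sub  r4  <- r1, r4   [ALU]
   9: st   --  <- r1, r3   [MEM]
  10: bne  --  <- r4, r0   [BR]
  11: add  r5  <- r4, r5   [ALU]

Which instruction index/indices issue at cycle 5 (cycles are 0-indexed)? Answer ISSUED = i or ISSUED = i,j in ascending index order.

ISSUED = 7,8

c0: i0 add.ALU  WAW r3
c1: i1&i2 sll.ALU;beq.BR  2-wide
c2: i3&i4 xor.ALU;sub.ALU  2-wide
c3: i5 beq.BR  no-port BR/MEM
c4: i6 ld.MEM  no-port MEM/BR
c5: i7&i8 bne.BR;sub.ALU  2-wide
c6: i9 st.MEM  no-port MEM/BR
c7: i10&i11 bne.BR;add.ALU  2-wide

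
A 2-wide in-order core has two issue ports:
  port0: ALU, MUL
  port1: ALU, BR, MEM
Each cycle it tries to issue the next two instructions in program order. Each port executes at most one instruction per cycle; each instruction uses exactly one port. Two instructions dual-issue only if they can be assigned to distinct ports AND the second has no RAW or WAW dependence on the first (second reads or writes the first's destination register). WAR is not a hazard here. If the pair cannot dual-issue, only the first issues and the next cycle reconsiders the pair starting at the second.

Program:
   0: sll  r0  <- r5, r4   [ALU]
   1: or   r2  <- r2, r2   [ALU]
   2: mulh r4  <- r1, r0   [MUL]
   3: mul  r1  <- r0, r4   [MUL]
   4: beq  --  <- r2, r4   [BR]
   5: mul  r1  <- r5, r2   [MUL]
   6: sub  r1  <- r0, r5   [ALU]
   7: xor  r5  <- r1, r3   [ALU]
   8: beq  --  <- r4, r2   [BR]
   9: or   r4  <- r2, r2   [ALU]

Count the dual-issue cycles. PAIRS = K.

PAIRS = 3

#0 head=0: sll.ALU/or.ALU i0/i1 2-wide
#1 head=2: mulh.MUL i2 no-port MUL/MUL
#2 head=3: mul.MUL/beq.BR i3/i4 2-wide
#3 head=5: mul.MUL i5 WAW r1
#4 head=6: sub.ALU i6 RAW r1
#5 head=7: xor.ALU/beq.BR i7/i8 2-wide
#6 head=9: or.ALU i9 tail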